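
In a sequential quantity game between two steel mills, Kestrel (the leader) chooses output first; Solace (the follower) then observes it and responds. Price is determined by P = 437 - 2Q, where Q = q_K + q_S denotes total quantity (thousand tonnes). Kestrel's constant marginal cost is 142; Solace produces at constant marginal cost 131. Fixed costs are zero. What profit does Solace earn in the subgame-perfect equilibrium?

3362

The follower Solace best-responds to any q_K: π_S = (437 - 2Q)q_S - 131q_S.
Follower FOC: 306 - 2q_K - 4q_S = 0, so q_S(q_K) = (306 - 2q_K)/4.
Kestrel substitutes q_S(q_K) into its own profit: π_K = q_K(437 - 2q_K - (306 - 2q_K)/2) - 142q_K = (284 - q_K)q_K - 142q_K.
Maximising: ∂π_K/∂q_K = 142 - 2q_K = 0, giving q_K = 71.
Then q_S = (306 - 2·71)/4 = 41.
Price P = 437 - 2·112 = 213.
Solace's profit: (213 - 131)·41 = 3362.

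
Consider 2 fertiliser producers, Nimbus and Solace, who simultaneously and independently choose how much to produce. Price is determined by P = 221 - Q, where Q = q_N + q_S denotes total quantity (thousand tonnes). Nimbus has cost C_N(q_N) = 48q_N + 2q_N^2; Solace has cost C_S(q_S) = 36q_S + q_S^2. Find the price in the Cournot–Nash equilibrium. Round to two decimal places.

Nimbus's profit: π_N = (221 - Q)q_N - (48q_N + 2q_N²). Setting ∂π_N/∂q_N = 0: 173 - 6q_N - (q_S) = 0.
Solace's profit: π_S = (221 - Q)q_S - (36q_S + q_S²). Setting ∂π_S/∂q_S = 0: 185 - 4q_S - (q_N) = 0.
Rearranging gives the reaction functions q_N = (173 - q_S)/6 and q_S = (185 - q_N)/4.
Solving the pair: q_N = 507/23, q_S = 937/23.
Total output Q = 1444/23, so price P = 221 - 1444/23 = 158.2174.

158.22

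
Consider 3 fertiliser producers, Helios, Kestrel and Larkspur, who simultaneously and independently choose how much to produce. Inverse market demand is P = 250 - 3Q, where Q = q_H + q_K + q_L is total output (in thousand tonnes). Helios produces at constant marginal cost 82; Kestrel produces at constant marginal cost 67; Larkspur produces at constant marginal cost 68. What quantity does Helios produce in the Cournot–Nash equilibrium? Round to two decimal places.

11.58

Helios's profit: π_H = (250 - 3Q)q_H - (82q_H). Setting ∂π_H/∂q_H = 0: 168 - 6q_H - 3(q_K + q_L) = 0.
Kestrel's profit: π_K = (250 - 3Q)q_K - (67q_K). Setting ∂π_K/∂q_K = 0: 183 - 6q_K - 3(q_H + q_L) = 0.
Larkspur's profit: π_L = (250 - 3Q)q_L - (68q_L). Setting ∂π_L/∂q_L = 0: 182 - 6q_L - 3(q_H + q_K) = 0.
Summing all 3 equations gives 533 − 12Q = 0, hence Q = 533/12.
Back-substituting: q_H = (168 − 533/4)/3 = 139/12, q_K = (183 − 533/4)/3 = 199/12, q_L = (182 − 533/4)/3 = 65/4.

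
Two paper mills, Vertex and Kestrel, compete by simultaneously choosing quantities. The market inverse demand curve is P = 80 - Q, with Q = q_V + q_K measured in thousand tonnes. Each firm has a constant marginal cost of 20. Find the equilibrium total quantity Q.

A representative firm's profit is π_i = q_i(80 - Q) - 20q_i.
Setting ∂π_i/∂q_i = 0 with rivals' quantities fixed: 60 - 2q_i - q_j = 0.
With identical firms every q_j equals q_i, so q_j = q_i and 60 = 3q_i, giving q_i = 20.
Total output Q = 20 + 20 = 40.

40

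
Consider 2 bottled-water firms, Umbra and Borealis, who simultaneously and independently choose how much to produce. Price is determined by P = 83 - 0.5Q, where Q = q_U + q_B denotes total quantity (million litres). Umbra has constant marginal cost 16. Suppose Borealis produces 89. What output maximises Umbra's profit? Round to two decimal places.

22.50

With the rival's output fixed at 89, Umbra's profit is π_U = (83 - (1/2)·89 - (1/2)q_U)q_U - (16q_U) = (77/2 - (1/2)q_U)q_U - (16q_U).
∂π_U/∂q_U = 45/2 - q_U = 0, so q_U = 45/2.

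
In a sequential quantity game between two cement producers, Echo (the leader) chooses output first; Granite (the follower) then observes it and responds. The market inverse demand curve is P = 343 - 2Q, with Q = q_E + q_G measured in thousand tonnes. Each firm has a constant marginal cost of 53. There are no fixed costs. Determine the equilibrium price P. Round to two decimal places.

125.50

Solve by backward induction. Given q_E, the follower Granite maximises π_G = (343 - 2q_E - 2q_G)q_G - 53q_G.
Follower FOC: 290 - 2q_E - 4q_G = 0, so q_G(q_E) = (290 - 2q_E)/4.
The leader anticipates this reaction. Substituting into P = 343 - 2Q gives P = 198 - q_E, so π_E = (198 - q_E)q_E - 53q_E.
Maximising: ∂π_E/∂q_E = 145 - 2q_E = 0, giving q_E = 145/2.
Then q_G = (290 - 2·(145/2))/4 = 145/4.
Total output Q = 435/4, so price P = 343 - 2·(435/4) = 251/2.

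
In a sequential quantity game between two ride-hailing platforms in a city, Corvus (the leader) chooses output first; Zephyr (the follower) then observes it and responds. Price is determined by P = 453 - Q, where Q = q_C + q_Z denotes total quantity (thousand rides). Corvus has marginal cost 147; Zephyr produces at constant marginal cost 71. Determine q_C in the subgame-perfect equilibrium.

The follower Zephyr best-responds to any q_C: π_Z = (453 - Q)q_Z - 71q_Z.
Setting the follower's marginal profit to zero, 382 - q_C - 2q_Z = 0, i.e. q_Z = (382 - q_C)/2.
The leader anticipates this reaction. Substituting into P = 453 - Q gives P = 262 - (1/2)q_C, so π_C = (262 - (1/2)q_C)q_C - 147q_C.
Maximising: ∂π_C/∂q_C = 115 - q_C = 0, giving q_C = 115.
Then q_Z = (382 - 115)/2 = 267/2.

115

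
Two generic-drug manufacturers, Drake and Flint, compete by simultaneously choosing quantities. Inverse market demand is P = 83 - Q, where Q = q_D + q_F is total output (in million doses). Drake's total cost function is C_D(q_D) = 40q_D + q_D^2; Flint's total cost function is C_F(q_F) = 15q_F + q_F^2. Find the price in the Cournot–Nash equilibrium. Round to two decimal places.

60.80

Drake's profit: π_D = (83 - Q)q_D - (40q_D + q_D²). Setting ∂π_D/∂q_D = 0: 43 - 4q_D - (q_F) = 0.
Flint's profit: π_F = (83 - Q)q_F - (15q_F + q_F²). Setting ∂π_F/∂q_F = 0: 68 - 4q_F - (q_D) = 0.
Best responses: q_D = (43 - q_F)/4, q_F = (68 - q_D)/4.
Solving the pair: q_D = 104/15, q_F = 229/15.
Total output Q = 111/5, so price P = 83 - 111/5 = 304/5.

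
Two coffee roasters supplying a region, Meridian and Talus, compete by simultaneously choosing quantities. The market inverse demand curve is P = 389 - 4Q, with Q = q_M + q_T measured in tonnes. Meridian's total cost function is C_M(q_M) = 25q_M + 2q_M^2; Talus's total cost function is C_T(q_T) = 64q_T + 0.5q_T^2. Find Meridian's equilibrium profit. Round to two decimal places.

2767.89

Meridian's profit: π_M = (389 - 4Q)q_M - (25q_M + 2q_M²). Setting ∂π_M/∂q_M = 0: 364 - 12q_M - 4(q_T) = 0.
Talus's profit: π_T = (389 - 4Q)q_T - (64q_T + (1/2)q_T²). Setting ∂π_T/∂q_T = 0: 325 - 9q_T - 4(q_M) = 0.
Best responses: q_M = (364 - 4q_T)/12, q_T = (325 - 4q_M)/9.
Substituting one into the other gives q_M = 494/23 and q_T = 611/23.
Price P = 389 - 4·(1105/23) = 196.8261.
Meridian's profit: 196.8261·(494/23) - 25·(494/23) - 2(494/23)² = 2767.8941.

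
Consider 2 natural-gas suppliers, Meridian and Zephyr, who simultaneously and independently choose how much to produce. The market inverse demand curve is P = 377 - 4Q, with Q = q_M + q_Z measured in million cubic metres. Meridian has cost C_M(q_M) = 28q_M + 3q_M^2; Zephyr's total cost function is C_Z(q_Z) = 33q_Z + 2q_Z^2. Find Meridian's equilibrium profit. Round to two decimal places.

2395.75

Meridian's profit: π_M = (377 - 4Q)q_M - (28q_M + 3q_M²). Setting ∂π_M/∂q_M = 0: 349 - 14q_M - 4(q_Z) = 0.
Zephyr's profit: π_Z = (377 - 4Q)q_Z - (33q_Z + 2q_Z²). Setting ∂π_Z/∂q_Z = 0: 344 - 12q_Z - 4(q_M) = 0.
So q_M = (349 - 4q_Z)/14 and q_Z = (344 - 4q_M)/12.
Substituting one into the other gives q_M = 37/2 and q_Z = 45/2.
Price P = 377 - 4·41 = 213.
Meridian's profit: 213·(37/2) - 28·(37/2) - 3(37/2)² = 2395.7500.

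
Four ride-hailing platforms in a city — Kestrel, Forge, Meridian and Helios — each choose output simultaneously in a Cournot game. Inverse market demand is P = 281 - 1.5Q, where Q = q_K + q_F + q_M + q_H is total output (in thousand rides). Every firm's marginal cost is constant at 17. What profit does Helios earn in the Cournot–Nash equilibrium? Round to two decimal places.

1858.56

A representative firm's profit is π_i = q_i(281 - 1.5Q) - 17q_i.
Setting ∂π_i/∂q_i = 0 with rivals' quantities fixed: 264 - 3q_i - (3/2)·Σ_{j≠i} q_j = 0.
With identical firms every q_j equals q_i, so Σ_{j≠i} q_j = 3q_i and 264 = (15/2)q_i, giving q_i = 176/5.
Price P = 281 - (3/2)·(704/5) = 349/5.
Helios's profit: (349/5 - 17)·(176/5) = 1858.5600.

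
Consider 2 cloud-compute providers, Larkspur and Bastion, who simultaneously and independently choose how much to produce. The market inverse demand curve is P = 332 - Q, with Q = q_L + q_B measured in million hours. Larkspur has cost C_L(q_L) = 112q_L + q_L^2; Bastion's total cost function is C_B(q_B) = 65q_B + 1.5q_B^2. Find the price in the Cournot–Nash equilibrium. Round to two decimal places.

Larkspur's profit: π_L = (332 - Q)q_L - (112q_L + q_L²). Setting ∂π_L/∂q_L = 0: 220 - 4q_L - (q_B) = 0.
Bastion's profit: π_B = (332 - Q)q_B - (65q_B + (3/2)q_B²). Setting ∂π_B/∂q_B = 0: 267 - 5q_B - (q_L) = 0.
Rearranging gives the reaction functions q_L = (220 - q_B)/4 and q_B = (267 - q_L)/5.
Solving the pair: q_L = 833/19, q_B = 848/19.
Total output Q = 1681/19, so price P = 332 - 1681/19 = 243.5263.

243.53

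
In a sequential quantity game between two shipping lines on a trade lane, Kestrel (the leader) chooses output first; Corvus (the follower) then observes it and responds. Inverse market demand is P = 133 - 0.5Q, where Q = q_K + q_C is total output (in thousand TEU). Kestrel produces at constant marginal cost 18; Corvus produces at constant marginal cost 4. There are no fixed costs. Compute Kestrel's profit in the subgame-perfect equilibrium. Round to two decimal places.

2550.25

The follower Corvus best-responds to any q_K: π_C = (133 - 0.5Q)q_C - 4q_C.
Setting the follower's marginal profit to zero, 129 - (1/2)q_K - q_C = 0, i.e. q_C = (129 - (1/2)q_K).
Kestrel substitutes q_C(q_K) into its own profit: π_K = q_K(133 - (1/2)q_K - (129 - (1/2)q_K)/2) - 18q_K = (137/2 - (1/4)q_K)q_K - 18q_K.
The leader's first-order condition 101/2 - (1/2)q_K = 0 yields q_K = 101.
Then q_C = (129 - (1/2)·101) = 157/2.
Price P = 133 - (1/2)·(359/2) = 173/4.
Kestrel's profit: (173/4 - 18)·101 = 2550.2500.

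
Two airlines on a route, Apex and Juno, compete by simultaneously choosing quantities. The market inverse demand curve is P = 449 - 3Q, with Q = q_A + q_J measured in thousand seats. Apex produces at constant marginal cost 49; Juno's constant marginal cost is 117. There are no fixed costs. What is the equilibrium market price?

Apex's profit: π_A = (449 - 3Q)q_A - (49q_A). Setting ∂π_A/∂q_A = 0: 400 - 6q_A - 3(q_J) = 0.
Juno's first-order condition: 332 - 6q_J - 3(q_A) = 0.
Rearranging gives the reaction functions q_A = (400 - 3q_J)/6 and q_J = (332 - 3q_A)/6.
Substituting one into the other gives q_A = 52 and q_J = 88/3.
Total output Q = 244/3, so price P = 449 - 3·(244/3) = 205.

205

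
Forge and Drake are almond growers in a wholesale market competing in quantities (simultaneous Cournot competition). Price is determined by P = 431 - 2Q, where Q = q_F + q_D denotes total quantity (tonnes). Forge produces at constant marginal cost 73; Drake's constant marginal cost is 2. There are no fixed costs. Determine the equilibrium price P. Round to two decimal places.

Forge's profit: π_F = (431 - 2Q)q_F - (73q_F). Setting ∂π_F/∂q_F = 0: 358 - 4q_F - 2(q_D) = 0.
Drake's first-order condition: 429 - 4q_D - 2(q_F) = 0.
Best responses: q_F = (358 - 2q_D)/4, q_D = (429 - 2q_F)/4.
Substituting one into the other gives q_F = 287/6 and q_D = 250/3.
Total output Q = 787/6, so price P = 431 - 2·(787/6) = 506/3.

168.67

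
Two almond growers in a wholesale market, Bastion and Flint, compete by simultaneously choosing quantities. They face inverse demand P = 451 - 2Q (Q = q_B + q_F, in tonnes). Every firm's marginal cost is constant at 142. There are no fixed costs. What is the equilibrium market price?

245

Each firm earns π_i = (451 - 2Q)q_i - 142q_i.
Setting ∂π_i/∂q_i = 0 with rivals' quantities fixed: 309 - 4q_i - 2q_j = 0.
By symmetry each firm produces the same amount; substituting q_j = q_i yields q_i = 309/6 = 103/2.
Total output Q = 103, so price P = 451 - 2·103 = 245.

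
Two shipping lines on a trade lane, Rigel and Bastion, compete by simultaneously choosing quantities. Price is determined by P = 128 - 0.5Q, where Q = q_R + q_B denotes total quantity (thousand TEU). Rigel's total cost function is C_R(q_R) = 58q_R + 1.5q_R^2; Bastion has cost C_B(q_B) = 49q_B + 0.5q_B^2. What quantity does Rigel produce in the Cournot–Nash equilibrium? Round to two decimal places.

Rigel's profit: π_R = (128 - 0.5Q)q_R - (58q_R + (3/2)q_R²). Setting ∂π_R/∂q_R = 0: 70 - 4q_R - (1/2)(q_B) = 0.
Bastion's first-order condition: 79 - 2q_B - (1/2)(q_R) = 0.
So q_R = (70 - (1/2)q_B)/4 and q_B = (79 - (1/2)q_R)/2.
Substituting one into the other gives q_R = 402/31 and q_B = 1124/31.

12.97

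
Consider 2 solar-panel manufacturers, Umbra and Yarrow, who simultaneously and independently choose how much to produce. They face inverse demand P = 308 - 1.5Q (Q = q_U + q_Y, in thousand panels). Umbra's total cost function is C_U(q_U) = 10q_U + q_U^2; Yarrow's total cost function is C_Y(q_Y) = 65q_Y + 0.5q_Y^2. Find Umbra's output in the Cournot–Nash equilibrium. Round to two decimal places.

46.62

Umbra's profit: π_U = (308 - 1.5Q)q_U - (10q_U + q_U²). Setting ∂π_U/∂q_U = 0: 298 - 5q_U - (3/2)(q_Y) = 0.
Yarrow's profit: π_Y = (308 - 1.5Q)q_Y - (65q_Y + (1/2)q_Y²). Setting ∂π_Y/∂q_Y = 0: 243 - 4q_Y - (3/2)(q_U) = 0.
Rearranging gives the reaction functions q_U = (298 - (3/2)q_Y)/5 and q_Y = (243 - (3/2)q_U)/4.
Solving the pair: q_U = 46.6197, q_Y = 43.2676.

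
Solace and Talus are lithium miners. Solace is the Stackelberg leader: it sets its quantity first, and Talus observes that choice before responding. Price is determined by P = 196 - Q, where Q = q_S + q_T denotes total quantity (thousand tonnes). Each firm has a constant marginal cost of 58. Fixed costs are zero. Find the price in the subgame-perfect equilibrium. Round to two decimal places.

The follower Talus best-responds to any q_S: π_T = (196 - Q)q_T - 58q_T.
Setting the follower's marginal profit to zero, 138 - q_S - 2q_T = 0, i.e. q_T = (138 - q_S)/2.
The leader anticipates this reaction. Substituting into P = 196 - Q gives P = 127 - (1/2)q_S, so π_S = (127 - (1/2)q_S)q_S - 58q_S.
Maximising: ∂π_S/∂q_S = 69 - q_S = 0, giving q_S = 69.
Then q_T = (138 - 69)/2 = 69/2.
Total output Q = 207/2, so price P = 196 - 207/2 = 185/2.

92.50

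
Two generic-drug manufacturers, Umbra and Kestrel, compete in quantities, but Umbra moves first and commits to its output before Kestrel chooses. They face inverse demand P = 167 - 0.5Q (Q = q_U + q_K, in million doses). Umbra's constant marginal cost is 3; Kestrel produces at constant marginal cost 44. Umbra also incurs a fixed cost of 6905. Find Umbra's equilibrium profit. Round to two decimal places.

3601.25

Solve by backward induction. Given q_U, the follower Kestrel maximises π_K = (167 - (1/2)q_U - (1/2)q_K)q_K - 44q_K.
Setting the follower's marginal profit to zero, 123 - (1/2)q_U - q_K = 0, i.e. q_K = (123 - (1/2)q_U).
The leader anticipates this reaction. Substituting into P = 167 - 0.5Q gives P = 211/2 - (1/4)q_U, so π_U = (211/2 - (1/4)q_U)q_U - 3q_U.
Maximising: ∂π_U/∂q_U = 205/2 - (1/2)q_U = 0, giving q_U = 205.
Then q_K = (123 - (1/2)·205) = 41/2.
Price P = 167 - (1/2)·(451/2) = 217/4.
Umbra's profit: (217/4 - 3)·205 - 6905 = 3601.2500.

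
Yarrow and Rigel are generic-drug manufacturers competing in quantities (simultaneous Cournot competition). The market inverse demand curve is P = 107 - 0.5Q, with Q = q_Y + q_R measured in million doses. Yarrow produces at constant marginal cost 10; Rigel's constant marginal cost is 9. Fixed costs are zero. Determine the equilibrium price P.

42

Yarrow's profit: π_Y = (107 - 0.5Q)q_Y - (10q_Y). Setting ∂π_Y/∂q_Y = 0: 97 - q_Y - (1/2)(q_R) = 0.
Rigel's first-order condition: 98 - q_R - (1/2)(q_Y) = 0.
Rearranging gives the reaction functions q_Y = (97 - (1/2)q_R) and q_R = (98 - (1/2)q_Y).
Substituting one into the other gives q_Y = 64 and q_R = 66.
Total output Q = 130, so price P = 107 - (1/2)·130 = 42.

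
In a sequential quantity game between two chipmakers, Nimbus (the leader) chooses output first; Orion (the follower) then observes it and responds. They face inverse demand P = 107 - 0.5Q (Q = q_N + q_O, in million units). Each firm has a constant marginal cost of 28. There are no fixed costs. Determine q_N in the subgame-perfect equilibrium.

79

Solve by backward induction. Given q_N, the follower Orion maximises π_O = (107 - (1/2)q_N - (1/2)q_O)q_O - 28q_O.
Setting the follower's marginal profit to zero, 79 - (1/2)q_N - q_O = 0, i.e. q_O = (79 - (1/2)q_N).
The leader anticipates this reaction. Substituting into P = 107 - 0.5Q gives P = 135/2 - (1/4)q_N, so π_N = (135/2 - (1/4)q_N)q_N - 28q_N.
Maximising: ∂π_N/∂q_N = 79/2 - (1/2)q_N = 0, giving q_N = 79.
Then q_O = (79 - (1/2)·79) = 79/2.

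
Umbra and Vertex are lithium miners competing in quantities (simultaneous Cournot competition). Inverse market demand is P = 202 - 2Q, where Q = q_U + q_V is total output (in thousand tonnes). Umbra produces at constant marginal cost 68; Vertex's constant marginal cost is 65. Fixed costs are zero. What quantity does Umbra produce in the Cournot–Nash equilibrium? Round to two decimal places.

Umbra's profit: π_U = (202 - 2Q)q_U - (68q_U). Setting ∂π_U/∂q_U = 0: 134 - 4q_U - 2(q_V) = 0.
Vertex's profit: π_V = (202 - 2Q)q_V - (65q_V). Setting ∂π_V/∂q_V = 0: 137 - 4q_V - 2(q_U) = 0.
Best responses: q_U = (134 - 2q_V)/4, q_V = (137 - 2q_U)/4.
Solving the pair: q_U = 131/6, q_V = 70/3.

21.83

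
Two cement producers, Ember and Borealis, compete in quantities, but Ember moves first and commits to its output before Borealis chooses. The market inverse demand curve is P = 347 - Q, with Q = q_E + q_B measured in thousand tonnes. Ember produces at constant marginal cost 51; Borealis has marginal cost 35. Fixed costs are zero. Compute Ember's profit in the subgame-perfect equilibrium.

The follower Borealis best-responds to any q_E: π_B = (347 - Q)q_B - 35q_B.
∂π_B/∂q_B = 312 - q_E - 2q_B = 0 gives the reaction function q_B = (312 - q_E)/2.
Ember substitutes q_B(q_E) into its own profit: π_E = q_E(347 - q_E - (312 - q_E)/2) - 51q_E = (191 - (1/2)q_E)q_E - 51q_E.
Leader FOC: 140 - q_E = 0, so q_E = 140.
Then q_B = (312 - 140)/2 = 86.
Price P = 347 - 226 = 121.
Ember's profit: (121 - 51)·140 = 9800.

9800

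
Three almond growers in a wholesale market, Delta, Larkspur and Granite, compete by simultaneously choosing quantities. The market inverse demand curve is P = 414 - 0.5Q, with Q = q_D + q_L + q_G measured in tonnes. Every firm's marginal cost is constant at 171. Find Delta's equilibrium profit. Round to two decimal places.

7381.13

A representative firm's profit is π_i = q_i(414 - 0.5Q) - 171q_i.
Setting ∂π_i/∂q_i = 0 with rivals' quantities fixed: 243 - q_i - (1/2)·Σ_{j≠i} q_j = 0.
With identical firms every q_j equals q_i, so Σ_{j≠i} q_j = 2q_i and 243 = 2q_i, giving q_i = 243/2.
Price P = 414 - (1/2)·(729/2) = 927/4.
Delta's profit: (927/4 - 171)·(243/2) = 7381.1250.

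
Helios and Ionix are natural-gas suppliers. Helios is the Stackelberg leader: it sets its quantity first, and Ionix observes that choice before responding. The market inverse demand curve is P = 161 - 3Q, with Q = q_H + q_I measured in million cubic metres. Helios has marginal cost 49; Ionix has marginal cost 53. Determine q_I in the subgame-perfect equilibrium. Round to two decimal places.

8.33

Solve by backward induction. Given q_H, the follower Ionix maximises π_I = (161 - 3q_H - 3q_I)q_I - 53q_I.
∂π_I/∂q_I = 108 - 3q_H - 6q_I = 0 gives the reaction function q_I = (108 - 3q_H)/6.
Helios substitutes q_I(q_H) into its own profit: π_H = q_H(161 - 3q_H - (108 - 3q_H)/2) - 49q_H = (107 - (3/2)q_H)q_H - 49q_H.
Maximising: ∂π_H/∂q_H = 58 - 3q_H = 0, giving q_H = 58/3.
Then q_I = (108 - 3·(58/3))/6 = 25/3.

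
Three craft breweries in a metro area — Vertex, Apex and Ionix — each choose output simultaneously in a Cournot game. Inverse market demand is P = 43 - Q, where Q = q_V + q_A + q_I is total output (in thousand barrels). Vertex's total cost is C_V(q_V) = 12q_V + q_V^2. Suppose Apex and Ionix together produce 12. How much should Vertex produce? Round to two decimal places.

4.75

With rivals' combined output fixed at 12, Vertex's profit is π_V = (43 - 12 - q_V)q_V - (12q_V + q_V²) = (31 - q_V)q_V - (12q_V + q_V²).
∂π_V/∂q_V = 19 - 4q_V = 0, so q_V = 19/4.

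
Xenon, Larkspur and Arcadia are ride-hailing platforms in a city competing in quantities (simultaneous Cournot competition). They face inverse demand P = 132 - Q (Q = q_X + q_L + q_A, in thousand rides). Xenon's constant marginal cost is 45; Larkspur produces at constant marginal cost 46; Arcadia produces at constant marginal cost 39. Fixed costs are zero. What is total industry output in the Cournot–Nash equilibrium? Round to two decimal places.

66.50

Xenon's profit: π_X = (132 - Q)q_X - (45q_X). Setting ∂π_X/∂q_X = 0: 87 - 2q_X - (q_L + q_A) = 0.
Larkspur's profit: π_L = (132 - Q)q_L - (46q_L). Setting ∂π_L/∂q_L = 0: 86 - 2q_L - (q_X + q_A) = 0.
Arcadia's profit: π_A = (132 - Q)q_A - (39q_A). Setting ∂π_A/∂q_A = 0: 93 - 2q_A - (q_X + q_L) = 0.
Adding the 3 conditions: 266 − 2Q − 2Q = 0, i.e. Q = 133/2.
Back-substituting: q_X = (87 − 133/2) = 41/2, q_L = (86 − 133/2) = 39/2, q_A = (93 − 133/2) = 53/2.
Total output Q = 41/2 + 39/2 + 53/2 = 133/2.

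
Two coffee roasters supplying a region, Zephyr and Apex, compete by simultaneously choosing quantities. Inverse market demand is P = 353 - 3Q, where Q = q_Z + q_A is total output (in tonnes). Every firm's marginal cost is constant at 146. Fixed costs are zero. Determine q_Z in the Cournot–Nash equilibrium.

23

A representative firm's profit is π_i = q_i(353 - 3Q) - 146q_i.
First-order condition (treating rivals' output as given): 207 - 6q_i - 3q_j = 0.
With identical firms every q_j equals q_i, so q_j = q_i and 207 = 9q_i, giving q_i = 23.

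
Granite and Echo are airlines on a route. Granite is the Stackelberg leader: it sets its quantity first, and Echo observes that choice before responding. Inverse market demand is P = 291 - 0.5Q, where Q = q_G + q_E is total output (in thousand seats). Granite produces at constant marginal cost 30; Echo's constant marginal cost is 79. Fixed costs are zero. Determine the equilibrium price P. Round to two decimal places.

Solve by backward induction. Given q_G, the follower Echo maximises π_E = (291 - (1/2)q_G - (1/2)q_E)q_E - 79q_E.
∂π_E/∂q_E = 212 - (1/2)q_G - q_E = 0 gives the reaction function q_E = (212 - (1/2)q_G).
Granite substitutes q_E(q_G) into its own profit: π_G = q_G(291 - (1/2)q_G - (212 - (1/2)q_G)/2) - 30q_G = (185 - (1/4)q_G)q_G - 30q_G.
The leader's first-order condition 155 - (1/2)q_G = 0 yields q_G = 310.
Then q_E = (212 - (1/2)·310) = 57.
Total output Q = 367, so price P = 291 - (1/2)·367 = 215/2.

107.50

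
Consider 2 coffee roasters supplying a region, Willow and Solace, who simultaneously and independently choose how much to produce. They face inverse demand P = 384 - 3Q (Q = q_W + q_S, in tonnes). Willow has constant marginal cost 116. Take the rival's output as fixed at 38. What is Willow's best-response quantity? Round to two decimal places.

25.67

With the rival's output fixed at 38, Willow's profit is π_W = (384 - 3·38 - 3q_W)q_W - (116q_W) = (270 - 3q_W)q_W - (116q_W).
∂π_W/∂q_W = 154 - 6q_W = 0, so q_W = 77/3.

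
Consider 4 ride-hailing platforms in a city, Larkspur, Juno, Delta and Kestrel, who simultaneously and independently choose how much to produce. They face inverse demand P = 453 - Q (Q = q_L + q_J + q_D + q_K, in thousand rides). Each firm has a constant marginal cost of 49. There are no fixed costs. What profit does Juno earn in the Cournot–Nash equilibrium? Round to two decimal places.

A representative firm's profit is π_i = q_i(453 - Q) - 49q_i.
Setting ∂π_i/∂q_i = 0 with rivals' quantities fixed: 404 - 2q_i - Σ_{j≠i} q_j = 0.
By symmetry each firm produces the same amount; substituting Σ_{j≠i} q_j = 3q_i yields q_i = 404/5.
Price P = 453 - 1616/5 = 649/5.
Juno's profit: (649/5 - 49)·(404/5) = 6528.6400.

6528.64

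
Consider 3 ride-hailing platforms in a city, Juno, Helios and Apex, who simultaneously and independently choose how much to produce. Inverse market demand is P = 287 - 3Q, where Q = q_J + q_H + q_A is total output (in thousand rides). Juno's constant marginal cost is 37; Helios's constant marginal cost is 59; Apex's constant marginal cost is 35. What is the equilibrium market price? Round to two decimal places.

Juno's profit: π_J = (287 - 3Q)q_J - (37q_J). Setting ∂π_J/∂q_J = 0: 250 - 6q_J - 3(q_H + q_A) = 0.
Helios's first-order condition: 228 - 6q_H - 3(q_J + q_A) = 0.
Apex's profit: π_A = (287 - 3Q)q_A - (35q_A). Setting ∂π_A/∂q_A = 0: 252 - 6q_A - 3(q_J + q_H) = 0.
Adding the 3 first-order conditions: 730 − 12Q = 0, so Q = 365/6.
Back-substituting: q_J = (250 − 365/2)/3 = 45/2, q_H = (228 − 365/2)/3 = 91/6, q_A = (252 − 365/2)/3 = 139/6.
Total output Q = 365/6, so price P = 287 - 3·(365/6) = 209/2.

104.50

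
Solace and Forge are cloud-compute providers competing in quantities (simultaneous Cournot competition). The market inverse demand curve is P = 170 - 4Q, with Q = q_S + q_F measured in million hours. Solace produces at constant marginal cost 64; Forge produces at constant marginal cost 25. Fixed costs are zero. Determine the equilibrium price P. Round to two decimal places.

Solace's profit: π_S = (170 - 4Q)q_S - (64q_S). Setting ∂π_S/∂q_S = 0: 106 - 8q_S - 4(q_F) = 0.
Forge's first-order condition: 145 - 8q_F - 4(q_S) = 0.
So q_S = (106 - 4q_F)/8 and q_F = (145 - 4q_S)/8.
Solving the pair: q_S = 67/12, q_F = 46/3.
Total output Q = 251/12, so price P = 170 - 4·(251/12) = 259/3.

86.33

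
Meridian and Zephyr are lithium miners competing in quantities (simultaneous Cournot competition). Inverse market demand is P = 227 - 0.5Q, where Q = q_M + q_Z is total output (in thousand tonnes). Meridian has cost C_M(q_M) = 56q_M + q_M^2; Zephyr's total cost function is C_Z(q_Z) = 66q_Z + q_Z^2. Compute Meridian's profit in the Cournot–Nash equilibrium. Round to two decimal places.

Meridian's profit: π_M = (227 - 0.5Q)q_M - (56q_M + q_M²). Setting ∂π_M/∂q_M = 0: 171 - 3q_M - (1/2)(q_Z) = 0.
Zephyr's profit: π_Z = (227 - 0.5Q)q_Z - (66q_Z + q_Z²). Setting ∂π_Z/∂q_Z = 0: 161 - 3q_Z - (1/2)(q_M) = 0.
Rearranging gives the reaction functions q_M = (171 - (1/2)q_Z)/3 and q_Z = (161 - (1/2)q_M)/3.
Substituting one into the other gives q_M = 346/7 and q_Z = 318/7.
Price P = 227 - (1/2)·(664/7) = 1257/7.
Meridian's profit: (1257/7)·(346/7) - 56·(346/7) - (346/7)² = 3664.7755.

3664.78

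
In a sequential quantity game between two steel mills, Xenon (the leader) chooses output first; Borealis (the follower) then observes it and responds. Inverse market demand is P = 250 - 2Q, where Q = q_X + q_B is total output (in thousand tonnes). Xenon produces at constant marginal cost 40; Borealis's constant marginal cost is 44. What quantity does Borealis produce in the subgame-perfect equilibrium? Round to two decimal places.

24.75

Solve by backward induction. Given q_X, the follower Borealis maximises π_B = (250 - 2q_X - 2q_B)q_B - 44q_B.
∂π_B/∂q_B = 206 - 2q_X - 4q_B = 0 gives the reaction function q_B = (206 - 2q_X)/4.
Xenon substitutes q_B(q_X) into its own profit: π_X = q_X(250 - 2q_X - (206 - 2q_X)/2) - 40q_X = (147 - q_X)q_X - 40q_X.
Maximising: ∂π_X/∂q_X = 107 - 2q_X = 0, giving q_X = 107/2.
Then q_B = (206 - 2·(107/2))/4 = 99/4.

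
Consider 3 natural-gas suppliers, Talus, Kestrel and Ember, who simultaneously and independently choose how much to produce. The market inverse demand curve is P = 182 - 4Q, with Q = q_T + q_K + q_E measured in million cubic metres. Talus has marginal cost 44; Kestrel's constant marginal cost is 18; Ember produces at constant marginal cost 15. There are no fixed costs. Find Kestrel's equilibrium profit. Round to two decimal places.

Talus's profit: π_T = (182 - 4Q)q_T - (44q_T). Setting ∂π_T/∂q_T = 0: 138 - 8q_T - 4(q_K + q_E) = 0.
Kestrel's first-order condition: 164 - 8q_K - 4(q_T + q_E) = 0.
Ember's first-order condition: 167 - 8q_E - 4(q_T + q_K) = 0.
Summing all 3 equations gives 469 − 16Q = 0, hence Q = 469/16.
Back-substituting: q_T = (138 − 469/4)/4 = 83/16, q_K = (164 − 469/4)/4 = 187/16, q_E = (167 − 469/4)/4 = 199/16.
Price P = 182 - 4·(469/16) = 259/4.
Kestrel's profit: (259/4 - 18)·(187/16) = 546.3906.

546.39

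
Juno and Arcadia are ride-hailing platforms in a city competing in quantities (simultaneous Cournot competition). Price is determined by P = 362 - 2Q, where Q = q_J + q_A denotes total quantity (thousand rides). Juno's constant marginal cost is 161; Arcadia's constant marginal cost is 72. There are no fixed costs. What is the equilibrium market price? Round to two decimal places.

Juno's profit: π_J = (362 - 2Q)q_J - (161q_J). Setting ∂π_J/∂q_J = 0: 201 - 4q_J - 2(q_A) = 0.
Arcadia's profit: π_A = (362 - 2Q)q_A - (72q_A). Setting ∂π_A/∂q_A = 0: 290 - 4q_A - 2(q_J) = 0.
So q_J = (201 - 2q_A)/4 and q_A = (290 - 2q_J)/4.
Solving the pair: q_J = 56/3, q_A = 379/6.
Total output Q = 491/6, so price P = 362 - 2·(491/6) = 595/3.

198.33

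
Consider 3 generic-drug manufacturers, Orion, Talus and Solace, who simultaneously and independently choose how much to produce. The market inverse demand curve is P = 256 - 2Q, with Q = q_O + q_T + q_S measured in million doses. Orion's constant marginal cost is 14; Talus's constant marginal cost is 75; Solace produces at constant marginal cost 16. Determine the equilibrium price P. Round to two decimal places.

90.25

Orion's profit: π_O = (256 - 2Q)q_O - (14q_O). Setting ∂π_O/∂q_O = 0: 242 - 4q_O - 2(q_T + q_S) = 0.
Talus's first-order condition: 181 - 4q_T - 2(q_O + q_S) = 0.
Solace's profit: π_S = (256 - 2Q)q_S - (16q_S). Setting ∂π_S/∂q_S = 0: 240 - 4q_S - 2(q_O + q_T) = 0.
Adding the 3 first-order conditions: 663 − 8Q = 0, so Q = 663/8.
Back-substituting: q_O = (242 − 663/4)/2 = 305/8, q_T = (181 − 663/4)/2 = 61/8, q_S = (240 − 663/4)/2 = 297/8.
Total output Q = 663/8, so price P = 256 - 2·(663/8) = 361/4.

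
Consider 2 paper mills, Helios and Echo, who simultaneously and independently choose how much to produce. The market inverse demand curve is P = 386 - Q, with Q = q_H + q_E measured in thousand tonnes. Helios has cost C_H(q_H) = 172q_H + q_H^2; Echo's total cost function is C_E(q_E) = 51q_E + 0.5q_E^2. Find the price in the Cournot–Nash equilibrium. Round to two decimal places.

255.73

Helios's profit: π_H = (386 - Q)q_H - (172q_H + q_H²). Setting ∂π_H/∂q_H = 0: 214 - 4q_H - (q_E) = 0.
Echo's profit: π_E = (386 - Q)q_E - (51q_E + (1/2)q_E²). Setting ∂π_E/∂q_E = 0: 335 - 3q_E - (q_H) = 0.
Best responses: q_H = (214 - q_E)/4, q_E = (335 - q_H)/3.
Substituting one into the other gives q_H = 307/11 and q_E = 1126/11.
Total output Q = 1433/11, so price P = 386 - 1433/11 = 255.7273.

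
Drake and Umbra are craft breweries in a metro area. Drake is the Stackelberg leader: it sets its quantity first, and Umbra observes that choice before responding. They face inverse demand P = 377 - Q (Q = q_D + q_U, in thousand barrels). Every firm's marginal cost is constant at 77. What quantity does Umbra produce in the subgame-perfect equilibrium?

75

Solve by backward induction. Given q_D, the follower Umbra maximises π_U = (377 - q_D - q_U)q_U - 77q_U.
∂π_U/∂q_U = 300 - q_D - 2q_U = 0 gives the reaction function q_U = (300 - q_D)/2.
Drake substitutes q_U(q_D) into its own profit: π_D = q_D(377 - q_D - (300 - q_D)/2) - 77q_D = (227 - (1/2)q_D)q_D - 77q_D.
The leader's first-order condition 150 - q_D = 0 yields q_D = 150.
Then q_U = (300 - 150)/2 = 75.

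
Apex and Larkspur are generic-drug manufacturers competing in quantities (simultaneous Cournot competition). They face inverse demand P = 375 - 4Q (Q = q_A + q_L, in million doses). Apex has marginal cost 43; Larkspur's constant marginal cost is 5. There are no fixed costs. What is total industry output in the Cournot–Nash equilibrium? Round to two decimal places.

Apex's profit: π_A = (375 - 4Q)q_A - (43q_A). Setting ∂π_A/∂q_A = 0: 332 - 8q_A - 4(q_L) = 0.
Larkspur's profit: π_L = (375 - 4Q)q_L - (5q_L). Setting ∂π_L/∂q_L = 0: 370 - 8q_L - 4(q_A) = 0.
Best responses: q_A = (332 - 4q_L)/8, q_L = (370 - 4q_A)/8.
Substituting one into the other gives q_A = 49/2 and q_L = 34.
Total output Q = 49/2 + 34 = 117/2.

58.50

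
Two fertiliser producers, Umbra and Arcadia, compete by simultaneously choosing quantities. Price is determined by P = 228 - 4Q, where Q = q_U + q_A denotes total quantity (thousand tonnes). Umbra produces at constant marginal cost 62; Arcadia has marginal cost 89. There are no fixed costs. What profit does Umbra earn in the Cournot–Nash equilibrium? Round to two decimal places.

1034.69

Umbra's profit: π_U = (228 - 4Q)q_U - (62q_U). Setting ∂π_U/∂q_U = 0: 166 - 8q_U - 4(q_A) = 0.
Arcadia's first-order condition: 139 - 8q_A - 4(q_U) = 0.
Rearranging gives the reaction functions q_U = (166 - 4q_A)/8 and q_A = (139 - 4q_U)/8.
Solving the pair: q_U = 193/12, q_A = 28/3.
Price P = 228 - 4·(305/12) = 379/3.
Umbra's profit: (379/3 - 62)·(193/12) = 1034.6944.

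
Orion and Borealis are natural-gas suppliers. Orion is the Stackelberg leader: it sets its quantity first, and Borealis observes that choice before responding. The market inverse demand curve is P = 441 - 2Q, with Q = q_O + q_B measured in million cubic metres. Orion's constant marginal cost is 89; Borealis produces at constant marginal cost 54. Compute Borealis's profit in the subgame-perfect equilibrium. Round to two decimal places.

6526.53

Solve by backward induction. Given q_O, the follower Borealis maximises π_B = (441 - 2q_O - 2q_B)q_B - 54q_B.
Follower FOC: 387 - 2q_O - 4q_B = 0, so q_B(q_O) = (387 - 2q_O)/4.
Orion substitutes q_B(q_O) into its own profit: π_O = q_O(441 - 2q_O - (387 - 2q_O)/2) - 89q_O = (495/2 - q_O)q_O - 89q_O.
Leader FOC: 317/2 - 2q_O = 0, so q_O = 317/4.
Then q_B = (387 - 2·(317/4))/4 = 457/8.
Price P = 441 - 2·(1091/8) = 673/4.
Borealis's profit: (673/4 - 54)·(457/8) = 6526.5313.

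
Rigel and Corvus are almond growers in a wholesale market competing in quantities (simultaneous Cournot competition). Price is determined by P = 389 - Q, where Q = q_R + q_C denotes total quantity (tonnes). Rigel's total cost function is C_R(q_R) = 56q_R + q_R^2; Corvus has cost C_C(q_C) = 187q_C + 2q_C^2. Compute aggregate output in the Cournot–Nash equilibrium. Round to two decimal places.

98.74

Rigel's profit: π_R = (389 - Q)q_R - (56q_R + q_R²). Setting ∂π_R/∂q_R = 0: 333 - 4q_R - (q_C) = 0.
Corvus's first-order condition: 202 - 6q_C - (q_R) = 0.
So q_R = (333 - q_C)/4 and q_C = (202 - q_R)/6.
Solving the pair: q_R = 1796/23, q_C = 475/23.
Total output Q = 1796/23 + 475/23 = 98.7391.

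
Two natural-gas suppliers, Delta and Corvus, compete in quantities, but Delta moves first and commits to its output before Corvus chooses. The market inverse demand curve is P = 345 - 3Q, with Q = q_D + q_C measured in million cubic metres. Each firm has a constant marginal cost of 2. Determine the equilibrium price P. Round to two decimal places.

87.75

The follower Corvus best-responds to any q_D: π_C = (345 - 3Q)q_C - 2q_C.
Follower FOC: 343 - 3q_D - 6q_C = 0, so q_C(q_D) = (343 - 3q_D)/6.
The leader anticipates this reaction. Substituting into P = 345 - 3Q gives P = 347/2 - (3/2)q_D, so π_D = (347/2 - (3/2)q_D)q_D - 2q_D.
The leader's first-order condition 343/2 - 3q_D = 0 yields q_D = 343/6.
Then q_C = (343 - 3·(343/6))/6 = 343/12.
Total output Q = 343/4, so price P = 345 - 3·(343/4) = 351/4.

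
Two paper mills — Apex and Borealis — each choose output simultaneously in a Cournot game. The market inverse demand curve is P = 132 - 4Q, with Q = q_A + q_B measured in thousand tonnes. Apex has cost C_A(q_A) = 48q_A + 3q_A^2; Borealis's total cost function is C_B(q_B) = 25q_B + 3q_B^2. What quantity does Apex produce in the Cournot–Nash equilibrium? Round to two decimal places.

4.16

Apex's profit: π_A = (132 - 4Q)q_A - (48q_A + 3q_A²). Setting ∂π_A/∂q_A = 0: 84 - 14q_A - 4(q_B) = 0.
Borealis's first-order condition: 107 - 14q_B - 4(q_A) = 0.
Rearranging gives the reaction functions q_A = (84 - 4q_B)/14 and q_B = (107 - 4q_A)/14.
Solving the pair: q_A = 187/45, q_B = 581/90.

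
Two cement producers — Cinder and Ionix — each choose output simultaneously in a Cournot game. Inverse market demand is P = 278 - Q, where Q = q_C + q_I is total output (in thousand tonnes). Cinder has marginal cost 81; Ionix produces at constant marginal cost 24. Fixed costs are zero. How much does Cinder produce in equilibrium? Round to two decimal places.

46.67

Cinder's profit: π_C = (278 - Q)q_C - (81q_C). Setting ∂π_C/∂q_C = 0: 197 - 2q_C - (q_I) = 0.
Ionix's profit: π_I = (278 - Q)q_I - (24q_I). Setting ∂π_I/∂q_I = 0: 254 - 2q_I - (q_C) = 0.
So q_C = (197 - q_I)/2 and q_I = (254 - q_C)/2.
Solving the pair: q_C = 140/3, q_I = 311/3.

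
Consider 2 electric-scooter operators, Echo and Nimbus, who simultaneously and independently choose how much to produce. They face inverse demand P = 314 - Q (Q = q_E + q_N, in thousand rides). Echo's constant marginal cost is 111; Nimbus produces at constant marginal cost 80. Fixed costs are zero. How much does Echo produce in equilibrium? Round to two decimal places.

Echo's profit: π_E = (314 - Q)q_E - (111q_E). Setting ∂π_E/∂q_E = 0: 203 - 2q_E - (q_N) = 0.
Nimbus's first-order condition: 234 - 2q_N - (q_E) = 0.
Best responses: q_E = (203 - q_N)/2, q_N = (234 - q_E)/2.
Substituting one into the other gives q_E = 172/3 and q_N = 265/3.

57.33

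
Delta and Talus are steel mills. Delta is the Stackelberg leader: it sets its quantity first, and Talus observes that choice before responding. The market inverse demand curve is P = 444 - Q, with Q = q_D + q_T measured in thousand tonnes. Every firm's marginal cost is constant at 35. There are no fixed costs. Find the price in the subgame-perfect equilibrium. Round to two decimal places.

137.25

Solve by backward induction. Given q_D, the follower Talus maximises π_T = (444 - q_D - q_T)q_T - 35q_T.
∂π_T/∂q_T = 409 - q_D - 2q_T = 0 gives the reaction function q_T = (409 - q_D)/2.
Delta substitutes q_T(q_D) into its own profit: π_D = q_D(444 - q_D - (409 - q_D)/2) - 35q_D = (479/2 - (1/2)q_D)q_D - 35q_D.
Leader FOC: 409/2 - q_D = 0, so q_D = 409/2.
Then q_T = (409 - 409/2)/2 = 409/4.
Total output Q = 1227/4, so price P = 444 - 1227/4 = 549/4.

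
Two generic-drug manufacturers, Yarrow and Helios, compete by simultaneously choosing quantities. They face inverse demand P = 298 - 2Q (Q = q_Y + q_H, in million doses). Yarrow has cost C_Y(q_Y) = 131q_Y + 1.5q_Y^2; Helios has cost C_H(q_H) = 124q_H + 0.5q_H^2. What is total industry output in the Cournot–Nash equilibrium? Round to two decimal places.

44.23

Yarrow's profit: π_Y = (298 - 2Q)q_Y - (131q_Y + (3/2)q_Y²). Setting ∂π_Y/∂q_Y = 0: 167 - 7q_Y - 2(q_H) = 0.
Helios's profit: π_H = (298 - 2Q)q_H - (124q_H + (1/2)q_H²). Setting ∂π_H/∂q_H = 0: 174 - 5q_H - 2(q_Y) = 0.
So q_Y = (167 - 2q_H)/7 and q_H = (174 - 2q_Y)/5.
Substituting one into the other gives q_Y = 487/31 and q_H = 884/31.
Total output Q = 487/31 + 884/31 = 1371/31.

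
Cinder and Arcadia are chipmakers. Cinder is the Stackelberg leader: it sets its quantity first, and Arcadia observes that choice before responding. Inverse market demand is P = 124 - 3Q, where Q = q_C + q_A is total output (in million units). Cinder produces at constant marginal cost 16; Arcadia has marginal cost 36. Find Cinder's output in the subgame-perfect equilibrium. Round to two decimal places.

Solve by backward induction. Given q_C, the follower Arcadia maximises π_A = (124 - 3q_C - 3q_A)q_A - 36q_A.
∂π_A/∂q_A = 88 - 3q_C - 6q_A = 0 gives the reaction function q_A = (88 - 3q_C)/6.
The leader anticipates this reaction. Substituting into P = 124 - 3Q gives P = 80 - (3/2)q_C, so π_C = (80 - (3/2)q_C)q_C - 16q_C.
Maximising: ∂π_C/∂q_C = 64 - 3q_C = 0, giving q_C = 64/3.
Then q_A = (88 - 3·(64/3))/6 = 4.

21.33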